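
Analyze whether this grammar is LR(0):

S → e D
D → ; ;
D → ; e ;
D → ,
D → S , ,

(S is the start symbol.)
Yes, the grammar is LR(0)

A grammar is LR(0) if no state in the canonical LR(0) collection has:
  - both a shift item (dot before a terminal) and a complete item (shift-reduce conflict), or
  - two or more complete items (reduce-reduce conflict; the accept item [S' → S .] counts as a complete item here).

Augment with S' → S and build the canonical LR(0) collection (I0 = CLOSURE({[S' → . S]}), then GOTO on every symbol after a dot until no new states appear). It has 12 states:
  I0: { [S → . e D], [S' → . S] }  — shift
  I1: { [S' → S .] }  — accept
  I2: { [D → . ,], [D → . ; ;], [D → . ; e ;], [D → . S , ,], [S → . e D], [S → e . D] }  — shift
  I3: { [D → , .] }  — reduce
  I4: { [D → ; . ;], [D → ; . e ;] }  — shift
  I5: { [S → e D .] }  — reduce
  I6: { [D → S . , ,] }  — shift
  I7: { [D → S , . ,] }  — shift
  I8: { [D → S , , .] }  — reduce
  I9: { [D → ; ; .] }  — reduce
  I10: { [D → ; e . ;] }  — shift
  I11: { [D → ; e ; .] }  — reduce

Every state is either a pure shift/goto state or contains exactly one complete item and nothing to shift — no conflicts. The grammar is LR(0).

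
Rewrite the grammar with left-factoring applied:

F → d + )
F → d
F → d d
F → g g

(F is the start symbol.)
Left-factoring transforms A → αβ₁ | αβ₂ into A → αA' and A' → β₁ | β₂
(α is the longest common prefix among the alternatives). Repeat until
no nonterminal has two alternatives with a common prefix.

Round 1: F has alternatives sharing prefix 'd'. Introduce F': F → d F'
  Add: F' → + )
  Add: F' → ε
  Add: F' → d

No remaining common prefixes — done.

Resulting grammar:
F → d F'
F' → + )
F' → ε
F' → d
F → g g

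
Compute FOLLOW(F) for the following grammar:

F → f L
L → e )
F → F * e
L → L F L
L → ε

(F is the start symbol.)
{ $, '*', 'e', 'f' }

F is the start symbol, so $ ∈ FOLLOW(F).
In F → F * e: F is followed by '*' e, add FIRST('*' e) \ {ε} = { '*' }
In L → L F L: F is followed by L, add FIRST(L) \ {ε} = { 'e', 'f' }
  L is nullable, so also add FOLLOW(L)

The FOLLOW sets referred to above (computed the same way, to a fixed point):
  FOLLOW(L) = { $, '*', 'e', 'f' }

Taking the union: FOLLOW(F) = { $, '*', 'e', 'f' }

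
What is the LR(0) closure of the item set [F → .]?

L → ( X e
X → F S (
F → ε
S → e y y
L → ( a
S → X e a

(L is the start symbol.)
{ [F → .] }

To compute CLOSURE, for each item [A → α.Bβ] where B is a non-terminal, add [B → .γ] for all productions B → γ; repeat for the newly added items until nothing changes.

Start with: [F → .]
The dot is at the end, so nothing is added.

CLOSURE = { [F → .] }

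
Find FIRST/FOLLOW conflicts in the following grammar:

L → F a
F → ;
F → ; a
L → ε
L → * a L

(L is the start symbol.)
No FIRST/FOLLOW conflicts.

Nullable non-terminals: L.
FIRST sets used below: FIRST(F) = { ';' }

L: nullable alternative(s) L → ε; FOLLOW(L) = { $ }
  L → F a: FIRST \ {ε} = { ';' } — disjoint from FOLLOW(L)
  L → ε: FIRST \ {ε} = { } — this is the only nullable alternative, skip
  L → * a L: FIRST \ {ε} = { '*' } — disjoint from FOLLOW(L)

F has no nullable alternative, so no FIRST/FOLLOW check is needed there.

No FIRST/FOLLOW conflicts found.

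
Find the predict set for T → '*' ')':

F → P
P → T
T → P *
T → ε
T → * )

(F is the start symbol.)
{ '*' }

PREDICT(T → '*' ')') = (FIRST(RHS) \ {ε}) ∪ (FOLLOW(T) if ε ∈ FIRST(RHS), i.e. RHS ⇒* ε)
FIRST('*' ')') = { '*' }
ε ∉ FIRST('*' ')'), so FOLLOW(T) is not added.
PREDICT(T → '*' ')') = { '*' }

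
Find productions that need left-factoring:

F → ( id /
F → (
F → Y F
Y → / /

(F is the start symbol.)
Left-factoring is needed when two productions for the same non-terminal
share a common prefix on the right-hand side.

Productions for F:
  F → ( id /
  F → (
  F → Y F

Found common prefix '(' in productions for F

Answer: Yes, F has productions with common prefix '('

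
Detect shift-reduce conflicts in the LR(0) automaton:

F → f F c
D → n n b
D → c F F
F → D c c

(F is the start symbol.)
No shift-reduce conflicts

A shift-reduce conflict occurs when an LR(0) state has both:
  - a complete (reduce) item [A → α .] (dot at the end), and
  - a shift item [B → β . c γ] (dot before a terminal).

Augment with F' → F and build the canonical LR(0) collection (I0 = CLOSURE({[F' → . F]}), then GOTO on every symbol after a dot until no new states appear). It has 14 states:
  I0: { [D → . c F F], [D → . n n b], [F → . D c c], [F → . f F c], [F' → . F] }  — shift
  I1: { [F → D . c c] }  — shift
  I2: { [F' → F .] }  — accept
  I3: { [D → . c F F], [D → . n n b], [D → c . F F], [F → . D c c], [F → . f F c] }  — shift
  I4: { [D → . c F F], [D → . n n b], [F → . D c c], [F → . f F c], [F → f . F c] }  — shift
  I5: { [D → n . n b] }  — shift
  I6: { [D → n n . b] }  — shift
  I7: { [D → n n b .] }  — reduce
  I8: { [F → f F . c] }  — shift
  I9: { [F → f F c .] }  — reduce
  I10: { [D → . c F F], [D → . n n b], [D → c F . F], [F → . D c c], [F → . f F c] }  — shift
  I11: { [D → c F F .] }  — reduce
  I12: { [F → D c . c] }  — shift
  I13: { [F → D c c .] }  — reduce

No state contains both a complete item and a shift item.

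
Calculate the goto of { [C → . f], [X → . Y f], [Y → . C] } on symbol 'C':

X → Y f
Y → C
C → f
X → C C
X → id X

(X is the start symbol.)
GOTO(I, 'C') = CLOSURE({ [A → αX.β] : [A → α.Xβ] ∈ I, X = 'C' })

Items with dot before 'C', with the dot advanced:
  [Y → . C] → [Y → C .]
Closure adds nothing (no advanced item has the dot before a non-terminal).

GOTO = { [Y → C .] }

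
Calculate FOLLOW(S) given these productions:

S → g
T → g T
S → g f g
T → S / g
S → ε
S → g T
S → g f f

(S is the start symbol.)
{ $, '/' }

To compute FOLLOW(S), find every occurrence of S on a right-hand side N → α S β: add FIRST(β) \ {ε}, and if β is empty or nullable also add FOLLOW(N). Iterate to a fixed point.

S is the start symbol, so $ ∈ FOLLOW(S).
In T → S / g: S is followed by '/' g, add FIRST('/' g) \ {ε} = { '/' }

Taking the union: FOLLOW(S) = { $, '/' }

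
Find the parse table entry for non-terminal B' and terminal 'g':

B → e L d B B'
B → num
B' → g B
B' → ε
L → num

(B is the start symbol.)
To find M[B', 'g'], we find productions for B' where 'g' is in the predict set (PREDICT(N → α) = (FIRST(α) \ {ε}) ∪ (FOLLOW(N) if α ⇒* ε)).

Relevant sets:
  FOLLOW(B') = { $, 'g' }

B' → g B: PREDICT = { 'g' }
  'g' is in predict set, so this production goes in M[B', 'g']
B' → ε: PREDICT = { $, 'g' }
  'g' is in predict set, so this production goes in M[B', 'g']

M[B', 'g'] = B' → g B, B' → ε  (a multiply-defined cell — the grammar is not LL(1))

Answer: B' → g B, B' → ε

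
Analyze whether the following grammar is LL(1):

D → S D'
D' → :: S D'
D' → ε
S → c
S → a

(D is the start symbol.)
A grammar is LL(1) if for each non-terminal N with multiple productions, the predict sets of those productions are pairwise disjoint, where PREDICT(N → α) = (FIRST(α) \ {ε}) ∪ (FOLLOW(N) if α ⇒* ε).

Relevant sets:
  FOLLOW(D') = { $ }

For D':
  PREDICT(D' → :: S D') = { '::' }
  PREDICT(D' → ε) = { $ }
For S:
  PREDICT(S → c) = { 'c' }
  PREDICT(S → a) = { 'a' }
D has a single production, so nothing to check there.

All predict sets are disjoint. The grammar IS LL(1).

Answer: Yes, the grammar is LL(1).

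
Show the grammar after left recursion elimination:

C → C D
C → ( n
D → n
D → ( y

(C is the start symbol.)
C is directly left-recursive. The standard transformation for
  A → A α₁ | ... | A α_m | β₁ | ... | β_n
is
  A  → β₁ A' | ... | β_n A'
  A' → α₁ A' | ... | α_m A' | ε

C → ( n becomes C → ( n C'
C → C D becomes C' → D C'
Add C' → ε

Productions for other non-terminals are unchanged:
  D → n
  D → ( y

Resulting grammar:
C → ( n C'
C' → D C'
C' → ε
D → n
D → ( y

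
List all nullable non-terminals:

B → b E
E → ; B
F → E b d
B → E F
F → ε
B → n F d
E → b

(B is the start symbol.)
{ 'F' }

A non-terminal is nullable if it can derive ε (the empty string): either it has an ε-production, or it has a production whose right-hand side consists entirely of nullable non-terminals.

ε-productions: F → ε
So F is immediately nullable.
No further non-terminal can be added: every production for the remaining non-terminals contains a terminal or a non-nullable non-terminal.
Nullable = { 'F' }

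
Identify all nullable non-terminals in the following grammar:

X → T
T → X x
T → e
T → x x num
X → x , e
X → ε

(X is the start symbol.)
A non-terminal is nullable if it can derive ε (the empty string): either it has an ε-production, or it has a production whose right-hand side consists entirely of nullable non-terminals.

ε-productions: X → ε
So X is immediately nullable.
No further non-terminal can be added: every production for the remaining non-terminals contains a terminal or a non-nullable non-terminal.
Nullable = { 'X' }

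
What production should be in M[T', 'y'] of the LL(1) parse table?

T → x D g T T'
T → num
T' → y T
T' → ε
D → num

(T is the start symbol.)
To find M[T', 'y'], we find productions for T' where 'y' is in the predict set (PREDICT(N → α) = (FIRST(α) \ {ε}) ∪ (FOLLOW(N) if α ⇒* ε)).

Relevant sets:
  FOLLOW(T') = { $, 'y' }

T' → y T: PREDICT = { 'y' }
  'y' is in predict set, so this production goes in M[T', 'y']
T' → ε: PREDICT = { $, 'y' }
  'y' is in predict set, so this production goes in M[T', 'y']

M[T', 'y'] = T' → y T, T' → ε  (a multiply-defined cell — the grammar is not LL(1))

Answer: T' → y T, T' → ε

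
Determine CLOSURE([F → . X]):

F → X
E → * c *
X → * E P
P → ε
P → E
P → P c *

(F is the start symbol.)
Start with: [F → . X]
  [F → . X] has the dot before X: add [X → . * E P]
No further items can be added.

CLOSURE = { [F → . X], [X → . * E P] }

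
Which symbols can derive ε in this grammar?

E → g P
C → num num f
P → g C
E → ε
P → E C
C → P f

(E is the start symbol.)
{ 'E' }

A non-terminal is nullable if it can derive ε (the empty string): either it has an ε-production, or it has a production whose right-hand side consists entirely of nullable non-terminals.

ε-productions: E → ε
So E is immediately nullable.
No further non-terminal can be added: every production for the remaining non-terminals contains a terminal or a non-nullable non-terminal.
Nullable = { 'E' }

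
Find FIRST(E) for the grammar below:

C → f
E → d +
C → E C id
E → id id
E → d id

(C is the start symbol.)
To compute FIRST(E), examine every production with E on the left-hand side, reading each right-hand side left to right until a non-nullable symbol is reached.

From E → d +:
  - d is a terminal: add 'd' and stop
From E → id id:
  - id is a terminal: add 'id' and stop
From E → d id:
  - d is a terminal: add 'd' and stop

Collecting: FIRST(E) = { 'd', 'id' }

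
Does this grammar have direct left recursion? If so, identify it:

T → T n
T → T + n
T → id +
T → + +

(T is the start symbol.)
Yes, T is left-recursive

T → T n: LEFT RECURSIVE (starts with T)
T → T + n: LEFT RECURSIVE (starts with T)
T → id +: starts with id
T → + +: starts with '+'

The grammar has direct left recursion on: T.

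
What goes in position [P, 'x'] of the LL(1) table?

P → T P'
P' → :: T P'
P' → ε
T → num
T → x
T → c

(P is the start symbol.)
P → T P'

To find M[P, 'x'], we find productions for P where 'x' is in the predict set (PREDICT(N → α) = (FIRST(α) \ {ε}) ∪ (FOLLOW(N) if α ⇒* ε)).

Relevant sets:
  FIRST(T) = { 'c', 'num', 'x' }

P → T P': PREDICT = { 'c', 'num', 'x' }
  'x' is in predict set, so this production goes in M[P, 'x']

M[P, 'x'] = P → T P'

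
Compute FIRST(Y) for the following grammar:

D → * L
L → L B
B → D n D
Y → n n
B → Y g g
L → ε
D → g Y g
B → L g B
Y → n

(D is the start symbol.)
From Y → n n:
  - n is a terminal: add 'n' and stop
From Y → n:
  - n is a terminal: add 'n' and stop

Collecting: FIRST(Y) = { 'n' }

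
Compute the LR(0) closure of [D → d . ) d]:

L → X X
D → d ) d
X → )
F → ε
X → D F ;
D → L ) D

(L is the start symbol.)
{ [D → d . ) d] }

To compute CLOSURE, for each item [A → α.Bβ] where B is a non-terminal, add [B → .γ] for all productions B → γ; repeat for the newly added items until nothing changes.

Start with: [D → d . ) d]
The dot precedes the terminal ')', so nothing is added.

CLOSURE = { [D → d . ) d] }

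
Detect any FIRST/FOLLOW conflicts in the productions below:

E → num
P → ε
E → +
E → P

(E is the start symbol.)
No FIRST/FOLLOW conflicts.

Nullable non-terminals: E, P.
FIRST sets used below: FIRST(P) = { ε }

E: nullable alternative(s) E → P; FOLLOW(E) = { $ }
  E → num: FIRST \ {ε} = { 'num' } — disjoint from FOLLOW(E)
  E → +: FIRST \ {ε} = { '+' } — disjoint from FOLLOW(E)
  E → P: FIRST \ {ε} = { } — this is the only nullable alternative, skip
P has a nullable alternative but only one production, so nothing to check.

No FIRST/FOLLOW conflicts found.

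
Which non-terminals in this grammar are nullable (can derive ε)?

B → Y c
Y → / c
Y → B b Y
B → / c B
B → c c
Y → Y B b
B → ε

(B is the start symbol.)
{ 'B' }

A non-terminal is nullable if it can derive ε (the empty string): either it has an ε-production, or it has a production whose right-hand side consists entirely of nullable non-terminals.

ε-productions: B → ε
So B is immediately nullable.
No further non-terminal can be added: every production for the remaining non-terminals contains a terminal or a non-nullable non-terminal.
Nullable = { 'B' }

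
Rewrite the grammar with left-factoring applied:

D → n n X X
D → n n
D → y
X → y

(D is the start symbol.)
Left-factoring transforms A → αβ₁ | αβ₂ into A → αA' and A' → β₁ | β₂
(α is the longest common prefix among the alternatives). Repeat until
no nonterminal has two alternatives with a common prefix.

Round 1: D has alternatives sharing prefix 'n n'. Introduce D': D → n n D'
  Add: D' → X X
  Add: D' → ε

No remaining common prefixes — done.

Resulting grammar:
D → n n D'
D' → X X
D' → ε
D → y
X → y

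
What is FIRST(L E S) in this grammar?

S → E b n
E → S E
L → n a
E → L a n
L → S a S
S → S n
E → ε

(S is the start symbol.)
FIRST sets of the non-terminals involved (from the grammar, by fixed-point iteration):
  FIRST(L) = { 'b', 'n' }

To compute FIRST(L E S), process the symbols left to right:
Symbol L is a non-terminal. Add FIRST(L) \ {ε} = { 'b', 'n' }
L is not nullable (ε ∉ FIRST(L)), so stop here.
FIRST(L E S) = { 'b', 'n' }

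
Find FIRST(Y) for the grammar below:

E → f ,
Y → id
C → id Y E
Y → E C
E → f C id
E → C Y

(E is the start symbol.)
{ 'f', 'id' }

To compute FIRST(Y), examine every production with Y on the left-hand side, reading each right-hand side left to right until a non-nullable symbol is reached.

FIRST sets of the other non-terminals involved (by the same procedure, iterated to a fixed point):
  FIRST(E) = { 'f', 'id' }

From Y → id:
  - id is a terminal: add 'id' and stop
From Y → E C:
  - E is a non-terminal: add FIRST(E) \ {ε} = { 'f', 'id' }
    E is not nullable, so stop

Collecting: FIRST(Y) = { 'f', 'id' }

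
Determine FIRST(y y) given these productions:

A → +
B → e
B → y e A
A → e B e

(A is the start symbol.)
To compute FIRST(y y), process the symbols left to right:
Symbol y is a terminal. Add 'y' and stop.
FIRST(y y) = { 'y' }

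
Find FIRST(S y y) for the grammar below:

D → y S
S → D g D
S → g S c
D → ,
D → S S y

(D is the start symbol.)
{ ',', 'g', 'y' }

FIRST sets of the non-terminals involved (from the grammar, by fixed-point iteration):
  FIRST(S) = { ',', 'g', 'y' }

To compute FIRST(S y y), process the symbols left to right:
Symbol S is a non-terminal. Add FIRST(S) \ {ε} = { ',', 'g', 'y' }
S is not nullable (ε ∉ FIRST(S)), so stop here.
FIRST(S y y) = { ',', 'g', 'y' }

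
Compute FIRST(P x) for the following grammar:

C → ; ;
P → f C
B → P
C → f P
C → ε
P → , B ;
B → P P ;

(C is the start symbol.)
{ ',', 'f' }

FIRST sets of the non-terminals involved (from the grammar, by fixed-point iteration):
  FIRST(P) = { ',', 'f' }

To compute FIRST(P x), process the symbols left to right:
Symbol P is a non-terminal. Add FIRST(P) \ {ε} = { ',', 'f' }
P is not nullable (ε ∉ FIRST(P)), so stop here.
FIRST(P x) = { ',', 'f' }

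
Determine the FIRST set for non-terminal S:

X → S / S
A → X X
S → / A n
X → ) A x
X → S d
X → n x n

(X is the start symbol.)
To compute FIRST(S), examine every production with S on the left-hand side, reading each right-hand side left to right until a non-nullable symbol is reached.

From S → / A n:
  - '/' is a terminal: add '/' and stop

Collecting: FIRST(S) = { '/' }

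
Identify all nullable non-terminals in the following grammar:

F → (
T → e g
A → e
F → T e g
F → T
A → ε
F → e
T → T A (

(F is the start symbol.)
{ 'A' }

A non-terminal is nullable if it can derive ε (the empty string): either it has an ε-production, or it has a production whose right-hand side consists entirely of nullable non-terminals.

ε-productions: A → ε
So A is immediately nullable.
No further non-terminal can be added: every production for the remaining non-terminals contains a terminal or a non-nullable non-terminal.
Nullable = { 'A' }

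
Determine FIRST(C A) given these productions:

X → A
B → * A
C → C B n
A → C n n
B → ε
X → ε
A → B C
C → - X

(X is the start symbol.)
FIRST sets of the non-terminals involved (from the grammar, by fixed-point iteration):
  FIRST(C) = { '-' }

To compute FIRST(C A), process the symbols left to right:
Symbol C is a non-terminal. Add FIRST(C) \ {ε} = { '-' }
C is not nullable (ε ∉ FIRST(C)), so stop here.
FIRST(C A) = { '-' }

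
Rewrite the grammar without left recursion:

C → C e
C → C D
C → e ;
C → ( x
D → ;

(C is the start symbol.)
C is directly left-recursive. The standard transformation for
  A → A α₁ | ... | A α_m | β₁ | ... | β_n
is
  A  → β₁ A' | ... | β_n A'
  A' → α₁ A' | ... | α_m A' | ε

C → e ; becomes C → e ; C'
C → ( x becomes C → ( x C'
C → C e becomes C' → e C'
C → C D becomes C' → D C'
Add C' → ε

Productions for other non-terminals are unchanged:
  D → ;

Resulting grammar:
C → e ; C'
C → ( x C'
C' → e C'
C' → D C'
C' → ε
D → ;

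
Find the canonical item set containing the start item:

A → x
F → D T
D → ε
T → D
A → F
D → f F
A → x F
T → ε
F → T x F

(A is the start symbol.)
First, augment the grammar with A' → A
I₀ = CLOSURE({ [A' → . A] }):
  [A' → . A] has the dot before A: add [A → . x], [A → . F], [A → . x F]
  [A → . F] has the dot before F: add [F → . D T], [F → . T x F]
  [F → . D T] has the dot before D: add [D → .], [D → . f F]
  [F → . T x F] has the dot before T: add [T → . D], [T → .]
No further items can be added.

I₀ = { [A → . F], [A → . x F], [A → . x], [A' → . A], [D → . f F], [D → .], [F → . D T], [F → . T x F], [T → . D], [T → .] }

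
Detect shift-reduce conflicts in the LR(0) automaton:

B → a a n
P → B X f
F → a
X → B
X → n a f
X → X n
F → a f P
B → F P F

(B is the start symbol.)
A shift-reduce conflict occurs when an LR(0) state has both:
  - a complete (reduce) item [A → α .] (dot at the end), and
  - a shift item [B → β . c γ] (dot before a terminal).

Augment with B' → B and build the canonical LR(0) collection (I0 = CLOSURE({[B' → . B]}), then GOTO on every symbol after a dot until no new states appear). It has 19 states:
  I0: { [B → . F P F], [B → . a a n], [B' → . B], [F → . a f P], [F → . a] }  — shift
  I1: { [B' → B .] }  — accept
  I2: { [B → . F P F], [B → . a a n], [B → F . P F], [F → . a f P], [F → . a], [P → . B X f] }  — shift
  I3: { [B → a . a n], [F → a . f P], [F → a .] }  — shift, reduce
  I4: { [B → a a . n] }  — shift
  I5: { [B → . F P F], [B → . a a n], [F → . a f P], [F → . a], [F → a f . P], [P → . B X f] }  — shift
  I6: { [B → . F P F], [B → . a a n], [F → . a f P], [F → . a], [P → B . X f], [X → . B], [X → . X n], [X → . n a f] }  — shift
  I7: { [F → a f P .] }  — reduce
  I8: { [X → B .] }  — reduce
  I9: { [P → B X . f], [X → X . n] }  — shift
  I10: { [X → n . a f] }  — shift
  I11: { [X → n a . f] }  — shift
  I12: { [X → n a f .] }  — reduce
  I13: { [P → B X f .] }  — reduce
  I14: { [X → X n .] }  — reduce
  I15: { [B → a a n .] }  — reduce
  I16: { [B → F P . F], [F → . a f P], [F → . a] }  — shift
  I17: { [B → F P F .] }  — reduce
  I18: { [F → a . f P], [F → a .] }  — shift, reduce

I3 contains reduce item [F → a .] and shift items [B → a . a n], [F → a . f P] — shift-reduce conflict.
I18 contains reduce item [F → a .] and shift item [F → a . f P] — shift-reduce conflict.

Answer: Yes — I3: [F → a .] vs [B → a . a n]; I18: [F → a .] vs [F → a . f P]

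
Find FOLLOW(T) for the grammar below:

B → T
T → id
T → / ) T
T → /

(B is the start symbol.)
{ $ }

In B → T: T is at the end, add FOLLOW(B)
In T → / ) T: T is at the end; this adds FOLLOW(T) to itself — nothing new

The FOLLOW sets referred to above (computed the same way, to a fixed point):
  FOLLOW(B) = { $ }

Taking the union: FOLLOW(T) = { $ }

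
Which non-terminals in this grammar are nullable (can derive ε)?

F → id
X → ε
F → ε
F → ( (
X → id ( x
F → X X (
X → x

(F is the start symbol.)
{ 'F', 'X' }

ε-productions: X → ε, F → ε
So X, F are immediately nullable.
Every non-terminal is now nullable.
Nullable = { 'F', 'X' }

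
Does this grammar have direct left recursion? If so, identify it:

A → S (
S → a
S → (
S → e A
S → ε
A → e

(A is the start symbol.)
No direct left recursion

Direct left recursion occurs when N → N α for some non-terminal N (the right-hand side begins with the left-hand side itself).

A → S (: starts with S
S → a: starts with a
S → (: starts with '('
S → e A: starts with e
S → ε: starts with ε
A → e: starts with e

No direct left recursion found.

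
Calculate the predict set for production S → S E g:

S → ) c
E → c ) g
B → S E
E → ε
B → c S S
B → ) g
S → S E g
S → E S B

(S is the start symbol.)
PREDICT(S → S E g) = (FIRST(RHS) \ {ε}) ∪ (FOLLOW(S) if ε ∈ FIRST(RHS), i.e. RHS ⇒* ε)
FIRST(S) = { ')', 'c' }
FIRST(S E g) = { ')', 'c' }
ε ∉ FIRST(S E g), so FOLLOW(S) is not added.
PREDICT(S → S E g) = { ')', 'c' }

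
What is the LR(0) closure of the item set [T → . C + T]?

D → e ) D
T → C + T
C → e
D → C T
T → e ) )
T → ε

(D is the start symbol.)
To compute CLOSURE, for each item [A → α.Bβ] where B is a non-terminal, add [B → .γ] for all productions B → γ; repeat for the newly added items until nothing changes.

Start with: [T → . C + T]
  [T → . C + T] has the dot before C: add [C → . e]
No further items can be added.

CLOSURE = { [C → . e], [T → . C + T] }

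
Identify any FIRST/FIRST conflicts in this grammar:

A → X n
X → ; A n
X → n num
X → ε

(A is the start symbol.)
Productions for X:
  X → ; A n: FIRST = { ';' }
  X → n num: FIRST = { 'n' }
  X → ε: FIRST = { ε }
A has only one production, so no FIRST/FIRST conflict is possible there.

All alternatives of each non-terminal have pairwise disjoint FIRST sets.

Answer: No FIRST/FIRST conflicts.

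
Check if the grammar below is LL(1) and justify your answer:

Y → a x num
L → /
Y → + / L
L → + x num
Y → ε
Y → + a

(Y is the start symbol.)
No. Predict set conflict for Y: { '+' }

A grammar is LL(1) if for each non-terminal N with multiple productions, the predict sets of those productions are pairwise disjoint, where PREDICT(N → α) = (FIRST(α) \ {ε}) ∪ (FOLLOW(N) if α ⇒* ε).

Relevant sets:
  FOLLOW(Y) = { $ }

For Y:
  PREDICT(Y → a x num) = { 'a' }
  PREDICT(Y → '+' '/' L) = { '+' }
  PREDICT(Y → ε) = { $ }
  PREDICT(Y → '+' a) = { '+' }
For L:
  PREDICT(L → '/') = { '/' }
  PREDICT(L → '+' x num) = { '+' }

Conflict found: Predict set conflict for Y: { '+' }
The grammar is NOT LL(1).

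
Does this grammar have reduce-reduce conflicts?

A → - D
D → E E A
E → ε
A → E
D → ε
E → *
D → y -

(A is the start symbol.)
A reduce-reduce conflict occurs when an LR(0) state has two complete items [A → α .] and [B → β .] — both call for a reduction, and with no lookahead the parser cannot choose between them.

Augment with A' → A and build the canonical LR(0) collection (I0 = CLOSURE({[A' → . A]}), then GOTO on every symbol after a dot until no new states appear). It has 11 states:
  I0: { [A → . - D], [A → . E], [A' → . A], [E → . *], [E → .] }  — shift, reduce
  I1: { [E → * .] }  — reduce
  I2: { [A → - . D], [D → . E E A], [D → . y -], [D → .], [E → . *], [E → .] }  — shift, 2 reduces
  I3: { [A' → A .] }  — accept
  I4: { [A → E .] }  — reduce
  I5: { [A → - D .] }  — reduce
  I6: { [D → E . E A], [E → . *], [E → .] }  — shift, reduce
  I7: { [D → y . -] }  — shift
  I8: { [D → y - .] }  — reduce
  I9: { [A → . - D], [A → . E], [D → E E . A], [E → . *], [E → .] }  — shift, reduce
  I10: { [D → E E A .] }  — reduce

I2 contains complete items [D → .], [E → .] — reduce-reduce conflict.

Answer: Yes — I2: [D → .] vs [E → .]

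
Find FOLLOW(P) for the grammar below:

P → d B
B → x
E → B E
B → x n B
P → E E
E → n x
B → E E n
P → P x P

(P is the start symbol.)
{ $, 'x' }

To compute FOLLOW(P), find every occurrence of P on a right-hand side N → α P β: add FIRST(β) \ {ε}, and if β is empty or nullable also add FOLLOW(N). Iterate to a fixed point.

P is the start symbol, so $ ∈ FOLLOW(P).
In P → P x P: P is followed by x P, add FIRST(x P) \ {ε} = { 'x' }
In P → P x P: P is at the end; this adds FOLLOW(P) to itself — nothing new

Taking the union: FOLLOW(P) = { $, 'x' }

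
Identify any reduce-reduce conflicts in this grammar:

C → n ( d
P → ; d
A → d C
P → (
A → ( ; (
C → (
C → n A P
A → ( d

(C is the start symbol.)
A reduce-reduce conflict occurs when an LR(0) state has two complete items [A → α .] and [B → β .] — both call for a reduction, and with no lookahead the parser cannot choose between them.

Augment with C' → C and build the canonical LR(0) collection (I0 = CLOSURE({[C' → . C]}), then GOTO on every symbol after a dot until no new states appear). It has 15 states:
  I0: { [C → . (], [C → . n ( d], [C → . n A P], [C' → . C] }  — shift
  I1: { [C → ( .] }  — reduce
  I2: { [C' → C .] }  — accept
  I3: { [A → . ( ; (], [A → . ( d], [A → . d C], [C → n . ( d], [C → n . A P] }  — shift
  I4: { [A → ( . ; (], [A → ( . d], [C → n ( . d] }  — shift
  I5: { [C → n A . P], [P → . (], [P → . ; d] }  — shift
  I6: { [A → d . C], [C → . (], [C → . n ( d], [C → . n A P] }  — shift
  I7: { [A → d C .] }  — reduce
  I8: { [P → ( .] }  — reduce
  I9: { [P → ; . d] }  — shift
  I10: { [C → n A P .] }  — reduce
  I11: { [P → ; d .] }  — reduce
  I12: { [A → ( ; . (] }  — shift
  I13: { [A → ( d .], [C → n ( d .] }  — 2 reduces
  I14: { [A → ( ; ( .] }  — reduce

I13 contains complete items [A → ( d .], [C → n ( d .] — reduce-reduce conflict.

Answer: Yes — I13: [A → ( d .] vs [C → n ( d .]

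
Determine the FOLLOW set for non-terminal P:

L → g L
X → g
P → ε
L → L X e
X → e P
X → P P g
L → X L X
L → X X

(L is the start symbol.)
{ $, 'e', 'g' }

To compute FOLLOW(P), find every occurrence of P on a right-hand side N → α P β: add FIRST(β) \ {ε}, and if β is empty or nullable also add FOLLOW(N). Iterate to a fixed point.

In X → e P: P is at the end, add FOLLOW(X)
In X → P P g: P is followed by P g, add FIRST(P g) \ {ε} = { 'g' }
In X → P P g: P is followed by g, add FIRST(g) \ {ε} = { 'g' }

The FOLLOW sets referred to above (computed the same way, to a fixed point):
  FOLLOW(X) = { $, 'e', 'g' }

Taking the union: FOLLOW(P) = { $, 'e', 'g' }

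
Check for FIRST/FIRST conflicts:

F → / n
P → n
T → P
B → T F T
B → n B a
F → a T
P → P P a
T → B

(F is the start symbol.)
FIRST sets of the non-terminals at (or reachable through a nullable prefix from) the front of some alternative:
  FIRST(P) = { 'n' }
  FIRST(B) = { 'n' }
  FIRST(T) = { 'n' }

Productions for F:
  F → / n: FIRST = { '/' }
  F → a T: FIRST = { 'a' }
Productions for P:
  P → n: FIRST = { 'n' }
  P → P P a: FIRST = { 'n' }
Productions for T:
  T → P: FIRST = { 'n' }
  T → B: FIRST = { 'n' }
Productions for B:
  B → T F T: FIRST = { 'n' }
  B → n B a: FIRST = { 'n' }

Conflict for P: P → n and P → P P a
  Overlap: { 'n' }
Conflict for T: T → P and T → B
  Overlap: { 'n' }
Conflict for B: B → T F T and B → n B a
  Overlap: { 'n' }

Answer: Yes. P → n / P → P P a on { 'n' }; T → P / T → B on { 'n' }; B → T F T / B → n B a on { 'n' }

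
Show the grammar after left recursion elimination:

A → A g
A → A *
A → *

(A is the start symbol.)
A → * A'
A' → g A'
A' → * A'
A' → ε

A is directly left-recursive. The standard transformation for
  A → A α₁ | ... | A α_m | β₁ | ... | β_n
is
  A  → β₁ A' | ... | β_n A'
  A' → α₁ A' | ... | α_m A' | ε

A → * becomes A → * A'
A → A g becomes A' → g A'
A → A * becomes A' → * A'
Add A' → ε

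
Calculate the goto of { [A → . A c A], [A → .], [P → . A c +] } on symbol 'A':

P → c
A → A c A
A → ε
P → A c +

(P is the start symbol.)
GOTO(I, 'A') = CLOSURE({ [A → αX.β] : [A → α.Xβ] ∈ I, X = 'A' })

Items with dot before 'A', with the dot advanced:
  [A → . A c A] → [A → A . c A]
  [P → . A c +] → [P → A . c +]
Closure adds nothing (no advanced item has the dot before a non-terminal).

GOTO = { [A → A . c A], [P → A . c +] }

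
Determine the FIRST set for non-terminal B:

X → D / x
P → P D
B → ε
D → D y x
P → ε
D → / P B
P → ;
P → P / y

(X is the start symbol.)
To compute FIRST(B), examine every production with B on the left-hand side, reading each right-hand side left to right until a non-nullable symbol is reached.

From B → ε:
  - ε-production, so ε ∈ FIRST(B)

Collecting: FIRST(B) = { ε }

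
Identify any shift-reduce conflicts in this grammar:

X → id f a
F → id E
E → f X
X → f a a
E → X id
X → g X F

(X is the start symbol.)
A shift-reduce conflict occurs when an LR(0) state has both:
  - a complete (reduce) item [A → α .] (dot at the end), and
  - a shift item [B → β . c γ] (dot before a terminal).

Augment with X' → X and build the canonical LR(0) collection (I0 = CLOSURE({[X' → . X]}), then GOTO on every symbol after a dot until no new states appear). It has 17 states:
  I0: { [X → . f a a], [X → . g X F], [X → . id f a], [X' → . X] }  — shift
  I1: { [X' → X .] }  — accept
  I2: { [X → f . a a] }  — shift
  I3: { [X → . f a a], [X → . g X F], [X → . id f a], [X → g . X F] }  — shift
  I4: { [X → id . f a] }  — shift
  I5: { [X → id f . a] }  — shift
  I6: { [X → id f a .] }  — reduce
  I7: { [F → . id E], [X → g X . F] }  — shift
  I8: { [X → g X F .] }  — reduce
  I9: { [E → . X id], [E → . f X], [F → id . E], [X → . f a a], [X → . g X F], [X → . id f a] }  — shift
  I10: { [F → id E .] }  — reduce
  I11: { [E → X . id] }  — shift
  I12: { [E → f . X], [X → . f a a], [X → . g X F], [X → . id f a], [X → f . a a] }  — shift
  I13: { [E → f X .] }  — reduce
  I14: { [X → f a . a] }  — shift
  I15: { [X → f a a .] }  — reduce
  I16: { [E → X id .] }  — reduce

No state contains both a complete item and a shift item.

Answer: No shift-reduce conflicts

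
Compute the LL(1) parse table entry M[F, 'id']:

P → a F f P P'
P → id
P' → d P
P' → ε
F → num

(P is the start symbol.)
Empty (error entry)

To find M[F, 'id'], we find productions for F where 'id' is in the predict set (PREDICT(N → α) = (FIRST(α) \ {ε}) ∪ (FOLLOW(N) if α ⇒* ε)).

F → num: PREDICT = { 'num' }

M[F, 'id'] is empty (no production applies)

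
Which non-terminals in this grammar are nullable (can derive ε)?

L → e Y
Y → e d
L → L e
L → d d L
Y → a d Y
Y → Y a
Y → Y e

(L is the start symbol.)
A non-terminal is nullable if it can derive ε (the empty string): either it has an ε-production, or it has a production whose right-hand side consists entirely of nullable non-terminals.

There are no ε-productions, so no non-terminal can derive ε.
No non-terminals are nullable.

Answer: None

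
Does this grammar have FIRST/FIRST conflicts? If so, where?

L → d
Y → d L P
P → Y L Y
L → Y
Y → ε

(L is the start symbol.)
Yes. L → d / L → Y on { 'd' }

FIRST sets of the non-terminals at (or reachable through a nullable prefix from) the front of some alternative:
  FIRST(Y) = { 'd', ε }

Productions for L:
  L → d: FIRST = { 'd' }
  L → Y: FIRST = { 'd', ε }
Productions for Y:
  Y → d L P: FIRST = { 'd' }
  Y → ε: FIRST = { ε }
P has only one production, so no FIRST/FIRST conflict is possible there.

Conflict for L: L → d and L → Y
  Overlap: { 'd' }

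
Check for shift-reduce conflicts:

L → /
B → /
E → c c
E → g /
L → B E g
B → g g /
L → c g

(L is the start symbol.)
No shift-reduce conflicts

Augment with L' → L and build the canonical LR(0) collection (I0 = CLOSURE({[L' → . L]}), then GOTO on every symbol after a dot until no new states appear). It has 15 states:
  I0: { [B → . /], [B → . g g /], [L → . /], [L → . B E g], [L → . c g], [L' → . L] }  — shift
  I1: { [B → / .], [L → / .] }  — 2 reduces
  I2: { [E → . c c], [E → . g /], [L → B . E g] }  — shift
  I3: { [L' → L .] }  — accept
  I4: { [L → c . g] }  — shift
  I5: { [B → g . g /] }  — shift
  I6: { [B → g g . /] }  — shift
  I7: { [B → g g / .] }  — reduce
  I8: { [L → c g .] }  — reduce
  I9: { [L → B E . g] }  — shift
  I10: { [E → c . c] }  — shift
  I11: { [E → g . /] }  — shift
  I12: { [E → g / .] }  — reduce
  I13: { [E → c c .] }  — reduce
  I14: { [L → B E g .] }  — reduce

No state contains both a complete item and a shift item.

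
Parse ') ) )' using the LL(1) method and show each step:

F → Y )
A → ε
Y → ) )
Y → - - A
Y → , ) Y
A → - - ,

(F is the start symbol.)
LL(1) parsing maintains a stack (initially the start symbol over $) and the input. At each step: if the stack top is a terminal, match it against the current input token; if it is a non-terminal N, replace it with the RHS of M[N, lookahead] (the unique production whose predict set contains the lookahead).

Stack is shown with the top on the left.

Stack    Input    Action
------------------------
F $      ) ) ) $  output F → Y )
Y ) $    ) ) ) $  output Y → ) )
) ) ) $  ) ) ) $  match ')'
) ) $    ) ) $    match ')'
) $      ) $      match ')'
$        $        accept

The string is accepted.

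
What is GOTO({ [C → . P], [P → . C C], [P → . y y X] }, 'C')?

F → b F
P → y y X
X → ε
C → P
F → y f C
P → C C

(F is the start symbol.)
{ [C → . P], [P → . C C], [P → . y y X], [P → C . C] }

GOTO(I, 'C') = CLOSURE({ [A → αX.β] : [A → α.Xβ] ∈ I, X = 'C' })

Items with dot before 'C', with the dot advanced:
  [P → . C C] → [P → C . C]
Closure of the advanced items:
  [P → C . C] has the dot before C: add [C → . P]
  [C → . P] has the dot before P: add [P → . y y X], [P → . C C]

GOTO = { [C → . P], [P → . C C], [P → . y y X], [P → C . C] }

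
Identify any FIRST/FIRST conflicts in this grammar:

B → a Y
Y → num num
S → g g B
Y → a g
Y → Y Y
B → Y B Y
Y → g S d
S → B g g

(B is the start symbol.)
Yes. B → a Y / B → Y B Y on { 'a' }; Y → num num / Y → Y Y on { 'num' }; Y → a g / Y → Y Y on { 'a' }; Y → Y Y / Y → g S d on { 'g' }; S → g g B / S → B g g on { 'g' }

A FIRST/FIRST conflict occurs when two productions N → α and N → β for the same non-terminal have FIRST(α) ∩ FIRST(β) ≠ ∅ (with ε ∈ FIRST of a nullable right-hand side, so two nullable alternatives also conflict).

FIRST sets of the non-terminals at (or reachable through a nullable prefix from) the front of some alternative:
  FIRST(Y) = { 'a', 'g', 'num' }
  FIRST(B) = { 'a', 'g', 'num' }

Productions for B:
  B → a Y: FIRST = { 'a' }
  B → Y B Y: FIRST = { 'a', 'g', 'num' }
Productions for Y:
  Y → num num: FIRST = { 'num' }
  Y → a g: FIRST = { 'a' }
  Y → Y Y: FIRST = { 'a', 'g', 'num' }
  Y → g S d: FIRST = { 'g' }
Productions for S:
  S → g g B: FIRST = { 'g' }
  S → B g g: FIRST = { 'a', 'g', 'num' }

Conflict for B: B → a Y and B → Y B Y
  Overlap: { 'a' }
Conflict for Y: Y → num num and Y → Y Y
  Overlap: { 'num' }
Conflict for Y: Y → a g and Y → Y Y
  Overlap: { 'a' }
Conflict for Y: Y → Y Y and Y → g S d
  Overlap: { 'g' }
Conflict for S: S → g g B and S → B g g
  Overlap: { 'g' }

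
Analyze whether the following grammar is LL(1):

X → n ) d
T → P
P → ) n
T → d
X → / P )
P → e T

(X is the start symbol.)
Yes, the grammar is LL(1).

A grammar is LL(1) if for each non-terminal N with multiple productions, the predict sets of those productions are pairwise disjoint, where PREDICT(N → α) = (FIRST(α) \ {ε}) ∪ (FOLLOW(N) if α ⇒* ε).

Relevant sets:
  FIRST(P) = { ')', 'e' }

For X:
  PREDICT(X → n ')' d) = { 'n' }
  PREDICT(X → '/' P ')') = { '/' }
For T:
  PREDICT(T → P) = { ')', 'e' }
  PREDICT(T → d) = { 'd' }
For P:
  PREDICT(P → ')' n) = { ')' }
  PREDICT(P → e T) = { 'e' }

All predict sets are disjoint. The grammar IS LL(1).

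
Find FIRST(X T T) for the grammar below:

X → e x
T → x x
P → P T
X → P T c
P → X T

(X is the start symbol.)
FIRST sets of the non-terminals involved (from the grammar, by fixed-point iteration):
  FIRST(X) = { 'e' }

To compute FIRST(X T T), process the symbols left to right:
Symbol X is a non-terminal. Add FIRST(X) \ {ε} = { 'e' }
X is not nullable (ε ∉ FIRST(X)), so stop here.
FIRST(X T T) = { 'e' }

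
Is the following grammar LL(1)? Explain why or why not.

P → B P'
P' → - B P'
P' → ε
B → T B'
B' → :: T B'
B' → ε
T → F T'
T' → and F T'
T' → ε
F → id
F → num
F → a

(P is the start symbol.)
Relevant sets:
  FOLLOW(P') = { $ }
  FOLLOW(B') = { $, '-' }
  FOLLOW(T') = { $, '-', '::' }

For P':
  PREDICT(P' → '-' B P') = { '-' }
  PREDICT(P' → ε) = { $ }
For B':
  PREDICT(B' → :: T B') = { '::' }
  PREDICT(B' → ε) = { $, '-' }
For T':
  PREDICT(T' → and F T') = { 'and' }
  PREDICT(T' → ε) = { $, '-', '::' }
For F:
  PREDICT(F → id) = { 'id' }
  PREDICT(F → num) = { 'num' }
  PREDICT(F → a) = { 'a' }
P, B, T have a single production, so nothing to check there.

All predict sets are disjoint. The grammar IS LL(1).

Answer: Yes, the grammar is LL(1).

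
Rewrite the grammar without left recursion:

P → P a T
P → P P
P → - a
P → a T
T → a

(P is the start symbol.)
P → - a P'
P → a T P'
P' → a T P'
P' → P P'
P' → ε
T → a

P is directly left-recursive. The standard transformation for
  A → A α₁ | ... | A α_m | β₁ | ... | β_n
is
  A  → β₁ A' | ... | β_n A'
  A' → α₁ A' | ... | α_m A' | ε

P → - a becomes P → - a P'
P → a T becomes P → a T P'
P → P a T becomes P' → a T P'
P → P P becomes P' → P P'
Add P' → ε

Productions for other non-terminals are unchanged:
  T → a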